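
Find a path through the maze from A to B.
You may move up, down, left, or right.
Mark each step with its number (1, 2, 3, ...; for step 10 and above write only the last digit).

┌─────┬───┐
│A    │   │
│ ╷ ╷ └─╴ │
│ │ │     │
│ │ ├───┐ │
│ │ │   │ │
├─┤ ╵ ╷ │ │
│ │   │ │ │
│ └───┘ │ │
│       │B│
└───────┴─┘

Finding the shortest path through the maze:
Path length: 8 steps
Directions: right → right → down → right → right → down → down → down

Solution:

┌─────┬───┐
│A 1 2│   │
│ ╷ ╷ └─╴ │
│ │ │3 4 5│
│ │ ├───┐ │
│ │ │   │6│
├─┤ ╵ ╷ │ │
│ │   │ │7│
│ └───┘ │ │
│       │B│
└───────┴─┘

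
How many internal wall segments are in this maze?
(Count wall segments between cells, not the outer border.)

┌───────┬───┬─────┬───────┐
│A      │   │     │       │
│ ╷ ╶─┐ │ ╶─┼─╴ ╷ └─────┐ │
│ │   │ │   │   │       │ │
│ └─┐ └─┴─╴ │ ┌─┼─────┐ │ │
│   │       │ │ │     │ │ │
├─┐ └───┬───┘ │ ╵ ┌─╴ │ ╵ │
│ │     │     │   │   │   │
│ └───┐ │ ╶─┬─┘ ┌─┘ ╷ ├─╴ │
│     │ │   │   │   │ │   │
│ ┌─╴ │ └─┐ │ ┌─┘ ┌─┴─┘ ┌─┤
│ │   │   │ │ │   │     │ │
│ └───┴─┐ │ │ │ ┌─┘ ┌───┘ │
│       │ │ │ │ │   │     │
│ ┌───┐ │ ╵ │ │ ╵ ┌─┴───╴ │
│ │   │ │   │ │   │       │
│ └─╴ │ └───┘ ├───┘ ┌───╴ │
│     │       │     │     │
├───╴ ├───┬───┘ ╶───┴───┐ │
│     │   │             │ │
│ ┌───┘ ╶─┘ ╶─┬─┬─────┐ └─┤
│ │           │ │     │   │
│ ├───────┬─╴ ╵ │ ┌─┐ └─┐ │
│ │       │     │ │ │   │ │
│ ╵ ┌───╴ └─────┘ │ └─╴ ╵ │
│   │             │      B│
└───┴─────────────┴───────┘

Counting internal wall segments:
Total internal walls: 144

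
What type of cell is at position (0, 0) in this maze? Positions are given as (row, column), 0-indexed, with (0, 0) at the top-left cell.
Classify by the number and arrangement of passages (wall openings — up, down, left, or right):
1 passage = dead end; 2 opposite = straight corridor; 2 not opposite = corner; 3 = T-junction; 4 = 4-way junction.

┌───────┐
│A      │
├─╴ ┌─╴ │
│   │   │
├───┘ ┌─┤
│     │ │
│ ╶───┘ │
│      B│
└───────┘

Checking cell at (0, 0):
Number of passages: 1
Cell type: dead end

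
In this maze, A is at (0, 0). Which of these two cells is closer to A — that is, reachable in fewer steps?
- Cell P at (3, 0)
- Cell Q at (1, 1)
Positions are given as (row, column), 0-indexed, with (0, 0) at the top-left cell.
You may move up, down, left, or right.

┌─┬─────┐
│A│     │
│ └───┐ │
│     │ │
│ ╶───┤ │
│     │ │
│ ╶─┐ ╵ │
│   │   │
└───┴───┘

Shortest path A → P at (3, 0): 3 steps
Shortest path A → Q at (1, 1): 2 steps

Q is closer (2 steps vs 3 steps).

Path to P:

┌─┬─────┐
│A│     │
│ └───┐ │
│↓    │ │
│ ╶───┤ │
│↓    │ │
│ ╶─┐ ╵ │
│P  │   │
└───┴───┘

Path to Q:

┌─┬─────┐
│A│     │
│ └───┐ │
│↳ Q  │ │
│ ╶───┤ │
│     │ │
│ ╶─┐ ╵ │
│   │   │
└───┴───┘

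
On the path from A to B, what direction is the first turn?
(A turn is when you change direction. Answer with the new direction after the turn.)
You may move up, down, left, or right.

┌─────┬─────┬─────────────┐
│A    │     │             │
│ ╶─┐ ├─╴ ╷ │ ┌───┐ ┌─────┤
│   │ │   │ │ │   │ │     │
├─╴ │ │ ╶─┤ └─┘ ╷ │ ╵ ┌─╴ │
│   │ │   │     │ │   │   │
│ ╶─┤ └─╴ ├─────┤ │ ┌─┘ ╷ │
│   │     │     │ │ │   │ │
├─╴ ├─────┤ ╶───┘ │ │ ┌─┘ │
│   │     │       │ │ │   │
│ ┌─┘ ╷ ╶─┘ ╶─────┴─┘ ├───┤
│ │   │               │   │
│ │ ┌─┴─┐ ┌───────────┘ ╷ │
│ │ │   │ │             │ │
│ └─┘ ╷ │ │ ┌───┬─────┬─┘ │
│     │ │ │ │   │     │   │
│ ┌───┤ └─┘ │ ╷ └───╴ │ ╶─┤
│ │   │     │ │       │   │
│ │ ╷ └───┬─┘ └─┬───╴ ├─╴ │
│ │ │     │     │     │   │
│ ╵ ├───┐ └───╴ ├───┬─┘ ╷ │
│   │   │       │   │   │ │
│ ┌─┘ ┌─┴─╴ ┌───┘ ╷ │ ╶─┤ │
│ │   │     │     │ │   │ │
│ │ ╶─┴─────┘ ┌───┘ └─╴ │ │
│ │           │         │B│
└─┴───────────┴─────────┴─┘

Directions: down, right, down, left, down, right, down, left, down, down, down, right, right, up, right, down, down, right, right, up, up, right, right, right, right, right, right, up, right, down, down, left, down, right, down, down, down, down
First turn direction: right

Solution:

┌─────┬─────┬─────────────┐
│A    │     │             │
│ ╶─┐ ├─╴ ╷ │ ┌───┐ ┌─────┤
│↳ ↓│ │   │ │ │   │ │     │
├─╴ │ │ ╶─┤ └─┘ ╷ │ ╵ ┌─╴ │
│↓ ↲│ │   │     │ │   │   │
│ ╶─┤ └─╴ ├─────┤ │ ┌─┘ ╷ │
│↳ ↓│     │     │ │ │   │ │
├─╴ ├─────┤ ╶───┘ │ │ ┌─┘ │
│↓ ↲│     │       │ │ │   │
│ ┌─┘ ╷ ╶─┘ ╶─────┴─┘ ├───┤
│↓│   │               │↱ ↓│
│ │ ┌─┴─┐ ┌───────────┘ ╷ │
│↓│ │↱ ↓│ │↱ → → → → → ↑│↓│
│ └─┘ ╷ │ │ ┌───┬─────┬─┘ │
│↳ → ↑│↓│ │↑│   │     │↓ ↲│
│ ┌───┤ └─┘ │ ╷ └───╴ │ ╶─┤
│ │   │↳ → ↑│ │       │↳ ↓│
│ │ ╷ └───┬─┘ └─┬───╴ ├─╴ │
│ │ │     │     │     │  ↓│
│ ╵ ├───┐ └───╴ ├───┬─┘ ╷ │
│   │   │       │   │   │↓│
│ ┌─┘ ┌─┴─╴ ┌───┘ ╷ │ ╶─┤ │
│ │   │     │     │ │   │↓│
│ │ ╶─┴─────┘ ┌───┘ └─╴ │ │
│ │           │         │B│
└─┴───────────┴─────────┴─┘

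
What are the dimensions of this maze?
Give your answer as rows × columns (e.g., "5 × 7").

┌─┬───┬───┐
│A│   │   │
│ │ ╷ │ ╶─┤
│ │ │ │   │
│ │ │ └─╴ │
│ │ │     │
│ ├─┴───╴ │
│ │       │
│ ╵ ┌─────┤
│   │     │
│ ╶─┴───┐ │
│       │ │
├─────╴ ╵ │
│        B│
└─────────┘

Counting the maze dimensions:
Rows (vertical): 7
Columns (horizontal): 5
Dimensions: 7 × 5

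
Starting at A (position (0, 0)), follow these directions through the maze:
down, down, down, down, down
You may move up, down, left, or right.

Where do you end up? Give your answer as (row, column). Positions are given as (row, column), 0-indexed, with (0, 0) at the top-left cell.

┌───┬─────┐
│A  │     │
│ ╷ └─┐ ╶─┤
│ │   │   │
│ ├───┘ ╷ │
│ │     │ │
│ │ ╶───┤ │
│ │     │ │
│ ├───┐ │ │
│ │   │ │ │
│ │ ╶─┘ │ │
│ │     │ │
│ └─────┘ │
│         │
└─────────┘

Following directions step by step:
Start: (0, 0)
  down: (0, 0) → (1, 0)
  down: (1, 0) → (2, 0)
  down: (2, 0) → (3, 0)
  down: (3, 0) → (4, 0)
  down: (4, 0) → (5, 0)
Final position: (5, 0)

Path taken:

┌───┬─────┐
│A  │     │
│ ╷ └─┐ ╶─┤
│↓│   │   │
│ ├───┘ ╷ │
│↓│     │ │
│ │ ╶───┤ │
│↓│     │ │
│ ├───┐ │ │
│↓│   │ │ │
│ │ ╶─┘ │ │
│B│     │ │
│ └─────┘ │
│         │
└─────────┘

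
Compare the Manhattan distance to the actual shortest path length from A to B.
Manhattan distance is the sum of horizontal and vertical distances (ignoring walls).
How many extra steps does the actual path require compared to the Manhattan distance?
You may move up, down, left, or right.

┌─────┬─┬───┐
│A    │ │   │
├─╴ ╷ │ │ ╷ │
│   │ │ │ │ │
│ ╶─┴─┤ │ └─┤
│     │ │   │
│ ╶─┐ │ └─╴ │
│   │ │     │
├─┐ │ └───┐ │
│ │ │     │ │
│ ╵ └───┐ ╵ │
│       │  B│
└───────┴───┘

Manhattan distance: |5 - 0| + |5 - 0| = 10
Actual path length: 12
Extra steps: 12 - 10 = 2

Solution:

┌─────┬─┬───┐
│A ↓  │ │   │
├─╴ ╷ │ │ ╷ │
│↓ ↲│ │ │ │ │
│ ╶─┴─┤ │ └─┤
│↳ → ↓│ │   │
│ ╶─┐ │ └─╴ │
│   │↓│     │
├─┐ │ └───┐ │
│ │ │↳ → ↓│ │
│ ╵ └───┐ ╵ │
│       │↳ B│
└───────┴───┘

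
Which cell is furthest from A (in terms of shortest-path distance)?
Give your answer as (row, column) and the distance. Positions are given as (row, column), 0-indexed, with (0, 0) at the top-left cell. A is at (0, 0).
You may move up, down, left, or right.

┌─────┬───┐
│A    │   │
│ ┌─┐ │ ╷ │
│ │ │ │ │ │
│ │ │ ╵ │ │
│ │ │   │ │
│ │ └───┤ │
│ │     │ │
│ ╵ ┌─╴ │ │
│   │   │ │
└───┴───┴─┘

Computing BFS distances from A to all cells:
Furthest cell: (4, 4)
Distance: 12 steps

Path from A to the furthest cell:

┌─────┬───┐
│A → ↓│↱ ↓│
│ ┌─┐ │ ╷ │
│ │ │↓│↑│↓│
│ │ │ ╵ │ │
│ │ │↳ ↑│↓│
│ │ └───┤ │
│ │     │↓│
│ ╵ ┌─╴ │ │
│   │   │B│
└───┴───┴─┘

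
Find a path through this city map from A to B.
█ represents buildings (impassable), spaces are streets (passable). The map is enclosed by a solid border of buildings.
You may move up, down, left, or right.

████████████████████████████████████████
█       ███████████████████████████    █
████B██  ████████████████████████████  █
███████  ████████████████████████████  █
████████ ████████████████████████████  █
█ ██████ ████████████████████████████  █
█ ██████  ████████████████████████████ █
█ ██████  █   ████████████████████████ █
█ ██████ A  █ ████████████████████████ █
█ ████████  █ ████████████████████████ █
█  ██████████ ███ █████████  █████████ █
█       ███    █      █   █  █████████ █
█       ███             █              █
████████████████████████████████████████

Finding the shortest path from A to B:
Movement: cardinal only
Path length: 13 steps
Directions: up → up → left → up → up → up → up → left → up → left → left → left → down

Solution:

████████████████████████████████████████
█   ↓←←↰███████████████████████████    █
████B██↑↰████████████████████████████  █
███████ ↑████████████████████████████  █
████████↑████████████████████████████  █
█ ██████↑████████████████████████████  █
█ ██████↑↰████████████████████████████ █
█ ██████ ↑█   ████████████████████████ █
█ ██████ A  █ ████████████████████████ █
█ ████████  █ ████████████████████████ █
█  ██████████ ███ █████████  █████████ █
█       ███    █      █   █  █████████ █
█       ███             █              █
████████████████████████████████████████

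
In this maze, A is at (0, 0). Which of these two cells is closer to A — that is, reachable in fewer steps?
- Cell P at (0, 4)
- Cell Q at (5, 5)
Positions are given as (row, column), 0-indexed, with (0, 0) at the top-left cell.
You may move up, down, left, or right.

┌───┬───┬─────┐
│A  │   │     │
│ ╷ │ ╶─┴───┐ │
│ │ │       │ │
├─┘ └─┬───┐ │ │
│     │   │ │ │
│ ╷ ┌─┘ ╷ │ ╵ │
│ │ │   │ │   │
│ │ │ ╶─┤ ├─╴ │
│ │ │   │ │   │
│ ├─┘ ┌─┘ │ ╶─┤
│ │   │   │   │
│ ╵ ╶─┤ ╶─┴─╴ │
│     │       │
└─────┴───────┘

Shortest path A → P at (0, 4): 34 steps
Shortest path A → Q at (5, 5): 26 steps

Q is closer (26 steps vs 34 steps).

Path to P:

┌───┬───┬─────┐
│A ↓│   │P ← ↰│
│ ╷ │ ╶─┴───┐ │
│ │↓│       │↑│
├─┘ └─┬───┐ │ │
│↓ ↲  │↱ ↓│ │↑│
│ ╷ ┌─┘ ╷ │ ╵ │
│↓│ │↱ ↑│↓│  ↑│
│ │ │ ╶─┤ ├─╴ │
│↓│ │↑  │↓│↱ ↑│
│ ├─┘ ┌─┘ │ ╶─┤
│↓│↱ ↑│↓ ↲│↑ ↰│
│ ╵ ╶─┤ ╶─┴─╴ │
│↳ ↑  │↳ → → ↑│
└─────┴───────┘

Path to Q:

┌───┬───┬─────┐
│A ↓│   │     │
│ ╷ │ ╶─┴───┐ │
│ │↓│       │ │
├─┘ └─┬───┐ │ │
│↓ ↲  │↱ ↓│ │ │
│ ╷ ┌─┘ ╷ │ ╵ │
│↓│ │↱ ↑│↓│   │
│ │ │ ╶─┤ ├─╴ │
│↓│ │↑  │↓│   │
│ ├─┘ ┌─┘ │ ╶─┤
│↓│↱ ↑│↓ ↲│Q ↰│
│ ╵ ╶─┤ ╶─┴─╴ │
│↳ ↑  │↳ → → ↑│
└─────┴───────┘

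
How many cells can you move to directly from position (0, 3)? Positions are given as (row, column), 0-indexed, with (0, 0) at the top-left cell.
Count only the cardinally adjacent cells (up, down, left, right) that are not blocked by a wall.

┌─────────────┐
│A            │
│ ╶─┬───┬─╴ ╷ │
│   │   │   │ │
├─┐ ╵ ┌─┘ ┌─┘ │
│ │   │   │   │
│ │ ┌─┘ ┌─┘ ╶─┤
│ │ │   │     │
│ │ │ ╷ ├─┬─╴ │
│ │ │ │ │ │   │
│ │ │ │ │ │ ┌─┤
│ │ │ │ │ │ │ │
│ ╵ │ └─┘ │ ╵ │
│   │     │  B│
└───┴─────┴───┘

Checking passable neighbors of (0, 3):
Neighbors: (0, 2), (0, 4)
Count: 2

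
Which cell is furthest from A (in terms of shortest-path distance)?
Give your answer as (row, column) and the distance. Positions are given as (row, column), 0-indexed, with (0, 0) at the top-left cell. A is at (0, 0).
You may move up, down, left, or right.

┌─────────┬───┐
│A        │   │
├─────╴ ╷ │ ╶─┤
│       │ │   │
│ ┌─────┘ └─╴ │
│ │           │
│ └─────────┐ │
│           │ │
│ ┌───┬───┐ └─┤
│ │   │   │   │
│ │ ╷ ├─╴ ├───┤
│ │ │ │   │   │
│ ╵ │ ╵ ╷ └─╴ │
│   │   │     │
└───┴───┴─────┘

Computing BFS distances from A to all cells:
Furthest cell: (5, 5)
Distance: 26 steps

Path from A to the furthest cell:

┌─────────┬───┐
│A → → ↓  │   │
├─────╴ ╷ │ ╶─┤
│↓ ← ← ↲│ │   │
│ ┌─────┘ └─╴ │
│↓│           │
│ └─────────┐ │
│↓          │ │
│ ┌───┬───┐ └─┤
│↓│↱ ↓│   │   │
│ │ ╷ ├─╴ ├───┤
│↓│↑│↓│↱ ↓│B ↰│
│ ╵ │ ╵ ╷ └─╴ │
│↳ ↑│↳ ↑│↳ → ↑│
└───┴───┴─────┘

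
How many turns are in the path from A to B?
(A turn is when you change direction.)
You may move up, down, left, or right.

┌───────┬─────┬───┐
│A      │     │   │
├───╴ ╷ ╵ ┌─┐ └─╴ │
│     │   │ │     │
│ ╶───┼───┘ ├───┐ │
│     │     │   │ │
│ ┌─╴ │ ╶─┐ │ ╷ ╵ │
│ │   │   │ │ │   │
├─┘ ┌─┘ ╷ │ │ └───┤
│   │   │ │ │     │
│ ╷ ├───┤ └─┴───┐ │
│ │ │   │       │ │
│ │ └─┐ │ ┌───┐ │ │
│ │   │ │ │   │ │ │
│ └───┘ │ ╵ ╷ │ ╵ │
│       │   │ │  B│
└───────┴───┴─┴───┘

Directions: right, right, right, down, right, up, right, right, down, right, right, down, down, left, up, left, down, down, right, right, down, down, down
Number of turns: 13

Solution:

┌───────┬─────┬───┐
│A → → ↓│↱ → ↓│   │
├───╴ ╷ ╵ ┌─┐ └─╴ │
│     │↳ ↑│ │↳ → ↓│
│ ╶───┼───┘ ├───┐ │
│     │     │↓ ↰│↓│
│ ┌─╴ │ ╶─┐ │ ╷ ╵ │
│ │   │   │ │↓│↑ ↲│
├─┘ ┌─┘ ╷ │ │ └───┤
│   │   │ │ │↳ → ↓│
│ ╷ ├───┤ └─┴───┐ │
│ │ │   │       │↓│
│ │ └─┐ │ ┌───┐ │ │
│ │   │ │ │   │ │↓│
│ └───┘ │ ╵ ╷ │ ╵ │
│       │   │ │  B│
└───────┴───┴─┴───┘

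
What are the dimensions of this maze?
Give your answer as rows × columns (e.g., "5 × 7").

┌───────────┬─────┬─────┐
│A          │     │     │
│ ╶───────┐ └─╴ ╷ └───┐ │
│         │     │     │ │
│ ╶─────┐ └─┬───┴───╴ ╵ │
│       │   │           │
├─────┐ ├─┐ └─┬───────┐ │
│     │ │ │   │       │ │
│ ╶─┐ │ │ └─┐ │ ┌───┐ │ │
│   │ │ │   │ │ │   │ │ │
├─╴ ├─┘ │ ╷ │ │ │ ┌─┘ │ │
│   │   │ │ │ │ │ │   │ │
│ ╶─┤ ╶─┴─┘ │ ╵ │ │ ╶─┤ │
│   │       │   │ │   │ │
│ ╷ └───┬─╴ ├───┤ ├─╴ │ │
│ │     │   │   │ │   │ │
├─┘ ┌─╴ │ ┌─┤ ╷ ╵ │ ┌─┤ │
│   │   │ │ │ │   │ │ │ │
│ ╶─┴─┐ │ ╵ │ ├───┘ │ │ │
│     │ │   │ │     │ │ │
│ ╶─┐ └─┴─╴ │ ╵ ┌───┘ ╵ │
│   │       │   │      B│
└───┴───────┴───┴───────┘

Counting the maze dimensions:
Rows (vertical): 11
Columns (horizontal): 12
Dimensions: 11 × 12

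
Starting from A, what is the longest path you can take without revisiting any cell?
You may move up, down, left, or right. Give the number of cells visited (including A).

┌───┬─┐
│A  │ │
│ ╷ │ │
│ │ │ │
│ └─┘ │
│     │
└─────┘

Finding longest simple path using DFS:
Start: (0, 0)
Longest path visits 7 cells
Path: A → down → down → right → right → up → up

Solution:

┌───┬─┐
│A  │B│
│ ╷ │ │
│↓│ │↑│
│ └─┘ │
│↳ → ↑│
└─────┘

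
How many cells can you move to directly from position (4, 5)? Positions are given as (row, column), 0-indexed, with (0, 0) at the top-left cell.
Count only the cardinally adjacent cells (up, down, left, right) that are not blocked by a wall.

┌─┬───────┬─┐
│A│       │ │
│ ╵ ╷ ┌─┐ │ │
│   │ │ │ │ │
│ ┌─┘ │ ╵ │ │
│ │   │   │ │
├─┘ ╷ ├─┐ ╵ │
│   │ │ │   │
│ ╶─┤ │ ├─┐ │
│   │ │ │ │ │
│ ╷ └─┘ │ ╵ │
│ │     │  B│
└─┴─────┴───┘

Checking passable neighbors of (4, 5):
Neighbors: (3, 5), (5, 5)
Count: 2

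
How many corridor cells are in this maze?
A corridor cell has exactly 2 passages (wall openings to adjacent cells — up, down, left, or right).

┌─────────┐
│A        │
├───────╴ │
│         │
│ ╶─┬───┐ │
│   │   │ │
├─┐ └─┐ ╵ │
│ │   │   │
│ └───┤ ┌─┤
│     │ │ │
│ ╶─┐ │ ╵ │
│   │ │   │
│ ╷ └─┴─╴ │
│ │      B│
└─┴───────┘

Counting cells with exactly 2 passages:
Total corridor cells: 23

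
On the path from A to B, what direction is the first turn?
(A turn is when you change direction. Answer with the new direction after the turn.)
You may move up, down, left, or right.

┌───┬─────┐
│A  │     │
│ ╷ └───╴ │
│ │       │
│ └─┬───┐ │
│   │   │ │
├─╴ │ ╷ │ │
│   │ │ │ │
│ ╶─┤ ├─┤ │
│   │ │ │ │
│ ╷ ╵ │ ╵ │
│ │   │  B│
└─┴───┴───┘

Directions: right, down, right, right, right, down, down, down, down
First turn direction: down

Solution:

┌───┬─────┐
│A ↓│     │
│ ╷ └───╴ │
│ │↳ → → ↓│
│ └─┬───┐ │
│   │   │↓│
├─╴ │ ╷ │ │
│   │ │ │↓│
│ ╶─┤ ├─┤ │
│   │ │ │↓│
│ ╷ ╵ │ ╵ │
│ │   │  B│
└─┴───┴───┘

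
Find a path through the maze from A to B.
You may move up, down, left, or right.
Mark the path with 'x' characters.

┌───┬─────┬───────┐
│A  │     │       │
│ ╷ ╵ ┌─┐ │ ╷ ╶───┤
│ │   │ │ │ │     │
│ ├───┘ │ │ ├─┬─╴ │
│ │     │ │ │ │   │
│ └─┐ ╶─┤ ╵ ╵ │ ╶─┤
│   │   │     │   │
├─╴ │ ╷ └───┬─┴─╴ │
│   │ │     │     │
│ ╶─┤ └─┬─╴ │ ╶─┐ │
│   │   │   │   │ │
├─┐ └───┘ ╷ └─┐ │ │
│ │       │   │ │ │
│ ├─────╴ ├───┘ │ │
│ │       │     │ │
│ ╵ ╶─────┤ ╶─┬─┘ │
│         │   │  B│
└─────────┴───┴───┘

Finding the shortest path through the maze:
Path length: 26 steps
Directions: right → down → right → up → right → right → down → down → down → right → up → up → up → right → down → right → right → down → left → down → right → down → down → down → down → down

Solution:

┌───┬─────┬───────┐
│A x│x x x│x x    │
│ ╷ ╵ ┌─┐ │ ╷ ╶───┤
│ │x x│ │x│x│x x x│
│ ├───┘ │ │ ├─┬─╴ │
│ │     │x│x│ │x x│
│ └─┐ ╶─┤ ╵ ╵ │ ╶─┤
│   │   │x x  │x x│
├─╴ │ ╷ └───┬─┴─╴ │
│   │ │     │    x│
│ ╶─┤ └─┬─╴ │ ╶─┐ │
│   │   │   │   │x│
├─┐ └───┘ ╷ └─┐ │ │
│ │       │   │ │x│
│ ├─────╴ ├───┘ │ │
│ │       │     │x│
│ ╵ ╶─────┤ ╶─┬─┘ │
│         │   │  B│
└─────────┴───┴───┘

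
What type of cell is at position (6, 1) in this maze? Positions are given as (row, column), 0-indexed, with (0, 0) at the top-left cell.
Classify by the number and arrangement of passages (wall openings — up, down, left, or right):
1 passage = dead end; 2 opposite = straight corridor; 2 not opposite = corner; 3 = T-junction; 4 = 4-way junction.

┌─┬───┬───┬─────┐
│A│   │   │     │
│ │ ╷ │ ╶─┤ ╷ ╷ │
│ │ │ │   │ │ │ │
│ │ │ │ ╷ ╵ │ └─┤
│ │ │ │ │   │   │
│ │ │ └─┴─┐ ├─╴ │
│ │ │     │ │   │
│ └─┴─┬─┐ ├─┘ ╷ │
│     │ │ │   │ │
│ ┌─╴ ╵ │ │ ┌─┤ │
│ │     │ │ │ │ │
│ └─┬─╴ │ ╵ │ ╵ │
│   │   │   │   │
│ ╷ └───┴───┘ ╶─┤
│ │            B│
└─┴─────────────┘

Checking cell at (6, 1):
Number of passages: 2
Cell type: corner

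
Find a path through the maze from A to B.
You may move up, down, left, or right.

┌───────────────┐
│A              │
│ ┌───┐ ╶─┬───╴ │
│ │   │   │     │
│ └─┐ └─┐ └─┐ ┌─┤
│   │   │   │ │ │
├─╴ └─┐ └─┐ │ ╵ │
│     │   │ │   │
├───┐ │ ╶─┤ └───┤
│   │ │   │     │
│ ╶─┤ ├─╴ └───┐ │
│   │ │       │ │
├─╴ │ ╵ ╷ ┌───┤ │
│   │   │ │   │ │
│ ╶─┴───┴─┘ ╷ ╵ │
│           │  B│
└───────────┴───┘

Finding the shortest path through the maze:
Path length: 14 steps
Directions: right → right → right → down → right → down → right → down → down → right → right → down → down → down

Solution:

┌───────────────┐
│A → → ↓        │
│ ┌───┐ ╶─┬───╴ │
│ │   │↳ ↓│     │
│ └─┐ └─┐ └─┐ ┌─┤
│   │   │↳ ↓│ │ │
├─╴ └─┐ └─┐ │ ╵ │
│     │   │↓│   │
├───┐ │ ╶─┤ └───┤
│   │ │   │↳ → ↓│
│ ╶─┤ ├─╴ └───┐ │
│   │ │       │↓│
├─╴ │ ╵ ╷ ┌───┤ │
│   │   │ │   │↓│
│ ╶─┴───┴─┘ ╷ ╵ │
│           │  B│
└───────────┴───┘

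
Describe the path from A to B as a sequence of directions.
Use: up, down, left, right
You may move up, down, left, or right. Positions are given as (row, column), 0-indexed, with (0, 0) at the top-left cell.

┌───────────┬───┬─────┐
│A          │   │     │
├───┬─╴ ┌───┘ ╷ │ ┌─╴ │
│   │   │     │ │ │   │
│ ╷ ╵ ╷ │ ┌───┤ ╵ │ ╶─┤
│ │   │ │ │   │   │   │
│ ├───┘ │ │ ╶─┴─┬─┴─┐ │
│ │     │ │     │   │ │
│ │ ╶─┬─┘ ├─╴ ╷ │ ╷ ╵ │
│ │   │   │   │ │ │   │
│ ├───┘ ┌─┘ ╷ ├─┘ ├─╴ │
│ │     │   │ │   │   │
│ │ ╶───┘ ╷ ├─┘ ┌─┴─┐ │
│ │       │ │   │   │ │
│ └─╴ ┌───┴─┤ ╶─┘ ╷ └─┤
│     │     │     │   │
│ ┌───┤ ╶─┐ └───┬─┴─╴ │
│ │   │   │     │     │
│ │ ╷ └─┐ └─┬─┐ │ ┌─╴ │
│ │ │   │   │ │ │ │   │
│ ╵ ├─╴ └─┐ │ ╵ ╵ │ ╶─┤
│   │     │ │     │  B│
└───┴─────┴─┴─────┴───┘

Finding the path and converting it to directions:
Path through cells: (0,0) → (0,1) → (0,2) → (0,3) → (1,3) → (1,2) → (2,2) → (2,1) → (1,1) → (1,0) → (2,0) → (3,0) → (4,0) → (5,0) → (6,0) → (7,0) → (7,1) → (7,2) → (6,2) → (6,1) → (5,1) → (5,2) → (5,3) → (4,3) → (4,4) → (3,4) → (2,4) → (1,4) → (1,5) → (1,6) → (0,6) → (0,7) → (1,7) → (2,7) → (2,8) → (1,8) → (0,8) → (0,9) → (0,10) → (1,10) → (1,9) → (2,9) → (2,10) → (3,10) → (4,10) → (4,9) → (3,9) → (3,8) → (4,8) → (5,8) → (5,7) → (6,7) → (6,6) → (7,6) → (7,7) → (7,8) → (6,8) → (6,9) → (7,9) → (7,10) → (8,10) → (9,10) → (9,9) → (10,9) → (10,10)
Directions: right, right, right, down, left, down, left, up, left, down, down, down, down, down, down, right, right, up, left, up, right, right, up, right, up, up, up, right, right, up, right, down, down, right, up, up, right, right, down, left, down, right, down, down, left, up, left, down, down, left, down, left, down, right, right, up, right, down, right, down, down, left, down, right

Solution:

┌───────────┬───┬─────┐
│A → → ↓    │↱ ↓│↱ → ↓│
├───┬─╴ ┌───┘ ╷ │ ┌─╴ │
│↓ ↰│↓ ↲│↱ → ↑│↓│↑│↓ ↲│
│ ╷ ╵ ╷ │ ┌───┤ ╵ │ ╶─┤
│↓│↑ ↲│ │↑│   │↳ ↑│↳ ↓│
│ ├───┘ │ │ ╶─┴─┬─┴─┐ │
│↓│     │↑│     │↓ ↰│↓│
│ │ ╶─┬─┘ ├─╴ ╷ │ ╷ ╵ │
│↓│   │↱ ↑│   │ │↓│↑ ↲│
│ ├───┘ ┌─┘ ╷ ├─┘ ├─╴ │
│↓│↱ → ↑│   │ │↓ ↲│   │
│ │ ╶───┘ ╷ ├─┘ ┌─┴─┐ │
│↓│↑ ↰    │ │↓ ↲│↱ ↓│ │
│ └─╴ ┌───┴─┤ ╶─┘ ╷ └─┤
│↳ → ↑│     │↳ → ↑│↳ ↓│
│ ┌───┤ ╶─┐ └───┬─┴─╴ │
│ │   │   │     │    ↓│
│ │ ╷ └─┐ └─┬─┐ │ ┌─╴ │
│ │ │   │   │ │ │ │↓ ↲│
│ ╵ ├─╴ └─┐ │ ╵ ╵ │ ╶─┤
│   │     │ │     │↳ B│
└───┴─────┴─┴─────┴───┘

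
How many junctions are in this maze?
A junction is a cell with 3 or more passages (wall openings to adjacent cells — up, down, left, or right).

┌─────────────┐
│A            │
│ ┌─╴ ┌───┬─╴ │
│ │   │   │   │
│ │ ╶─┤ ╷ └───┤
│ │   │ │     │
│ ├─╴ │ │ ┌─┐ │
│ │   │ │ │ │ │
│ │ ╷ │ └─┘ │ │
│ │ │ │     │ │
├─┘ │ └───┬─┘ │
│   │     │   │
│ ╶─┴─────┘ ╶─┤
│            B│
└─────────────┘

Checking each cell for number of passages:

Junctions found (3+ passages):
  (0, 2): 3 passages
  (2, 4): 3 passages
  (3, 2): 3 passages
  (6, 5): 3 passages
Total junctions: 4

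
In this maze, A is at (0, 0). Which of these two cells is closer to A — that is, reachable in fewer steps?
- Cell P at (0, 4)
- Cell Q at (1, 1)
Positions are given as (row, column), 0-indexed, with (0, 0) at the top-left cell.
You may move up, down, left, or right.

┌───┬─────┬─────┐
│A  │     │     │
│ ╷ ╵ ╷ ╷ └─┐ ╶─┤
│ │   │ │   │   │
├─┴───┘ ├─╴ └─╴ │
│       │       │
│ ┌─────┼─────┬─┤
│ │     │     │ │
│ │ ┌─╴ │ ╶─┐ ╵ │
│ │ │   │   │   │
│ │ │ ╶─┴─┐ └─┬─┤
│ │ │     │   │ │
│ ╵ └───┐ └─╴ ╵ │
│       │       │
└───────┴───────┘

Shortest path A → P at (0, 4): 6 steps
Shortest path A → Q at (1, 1): 2 steps

Q is closer (2 steps vs 6 steps).

Path to P:

┌───┬─────┬─────┐
│A ↓│↱ → P│     │
│ ╷ ╵ ╷ ╷ └─┐ ╶─┤
│ │↳ ↑│ │   │   │
├─┴───┘ ├─╴ └─╴ │
│       │       │
│ ┌─────┼─────┬─┤
│ │     │     │ │
│ │ ┌─╴ │ ╶─┐ ╵ │
│ │ │   │   │   │
│ │ │ ╶─┴─┐ └─┬─┤
│ │ │     │   │ │
│ ╵ └───┐ └─╴ ╵ │
│       │       │
└───────┴───────┘

Path to Q:

┌───┬─────┬─────┐
│A ↓│     │     │
│ ╷ ╵ ╷ ╷ └─┐ ╶─┤
│ │Q  │ │   │   │
├─┴───┘ ├─╴ └─╴ │
│       │       │
│ ┌─────┼─────┬─┤
│ │     │     │ │
│ │ ┌─╴ │ ╶─┐ ╵ │
│ │ │   │   │   │
│ │ │ ╶─┴─┐ └─┬─┤
│ │ │     │   │ │
│ ╵ └───┐ └─╴ ╵ │
│       │       │
└───────┴───────┘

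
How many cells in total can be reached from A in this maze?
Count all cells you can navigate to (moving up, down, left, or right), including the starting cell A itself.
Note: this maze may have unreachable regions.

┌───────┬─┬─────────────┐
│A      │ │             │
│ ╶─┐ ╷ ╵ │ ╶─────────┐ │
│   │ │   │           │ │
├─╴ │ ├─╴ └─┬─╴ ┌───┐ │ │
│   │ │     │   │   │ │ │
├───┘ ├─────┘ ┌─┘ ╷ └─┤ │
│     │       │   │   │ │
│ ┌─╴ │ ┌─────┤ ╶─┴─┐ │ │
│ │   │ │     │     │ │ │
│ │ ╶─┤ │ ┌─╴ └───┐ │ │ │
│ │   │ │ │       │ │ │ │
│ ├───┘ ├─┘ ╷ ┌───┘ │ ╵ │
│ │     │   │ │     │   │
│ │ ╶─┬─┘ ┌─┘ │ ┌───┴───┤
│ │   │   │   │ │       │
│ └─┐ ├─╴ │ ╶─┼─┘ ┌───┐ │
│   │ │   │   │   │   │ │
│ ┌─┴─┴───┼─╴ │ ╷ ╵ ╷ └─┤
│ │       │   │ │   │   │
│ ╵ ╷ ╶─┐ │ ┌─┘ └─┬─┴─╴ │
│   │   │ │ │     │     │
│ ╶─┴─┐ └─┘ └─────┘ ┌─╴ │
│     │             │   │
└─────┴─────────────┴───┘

Using BFS/flood-fill to find all reachable cells from A:
Maze size: 12 × 12 = 144 total cells
51 cell(s) are walled off and cannot be reached from A.
Reachable cells: 93

Reachable region (· marks reachable cells):

┌───────┬─┬─────────────┐
│A · · ·│·│             │
│ ╶─┐ ╷ ╵ │ ╶─────────┐ │
│· ·│·│· ·│           │ │
├─╴ │ ├─╴ └─┬─╴ ┌───┐ │ │
│· ·│·│· · ·│   │   │ │ │
├───┘ ├─────┘ ┌─┘ ╷ └─┤ │
│· · ·│       │   │   │ │
│ ┌─╴ │ ┌─────┤ ╶─┴─┐ │ │
│·│· ·│ │· · ·│     │ │ │
│ │ ╶─┤ │ ┌─╴ └───┐ │ │ │
│·│· ·│ │·│· · · ·│ │ │ │
│ ├───┘ ├─┘ ╷ ┌───┘ │ ╵ │
│·│     │· ·│·│     │   │
│ │ ╶─┬─┘ ┌─┘ │ ┌───┴───┤
│·│   │· ·│· ·│ │· · · ·│
│ └─┐ ├─╴ │ ╶─┼─┘ ┌───┐ │
│· ·│ │· ·│· ·│· ·│· ·│·│
│ ┌─┴─┴───┼─╴ │ ╷ ╵ ╷ └─┤
│·│· · · ·│· ·│·│· ·│· ·│
│ ╵ ╷ ╶─┐ │ ┌─┘ └─┬─┴─╴ │
│· ·│· ·│·│·│· · ·│· · ·│
│ ╶─┴─┐ └─┘ └─────┘ ┌─╴ │
│· · ·│· · · · · · ·│· ·│
└─────┴─────────────┴───┘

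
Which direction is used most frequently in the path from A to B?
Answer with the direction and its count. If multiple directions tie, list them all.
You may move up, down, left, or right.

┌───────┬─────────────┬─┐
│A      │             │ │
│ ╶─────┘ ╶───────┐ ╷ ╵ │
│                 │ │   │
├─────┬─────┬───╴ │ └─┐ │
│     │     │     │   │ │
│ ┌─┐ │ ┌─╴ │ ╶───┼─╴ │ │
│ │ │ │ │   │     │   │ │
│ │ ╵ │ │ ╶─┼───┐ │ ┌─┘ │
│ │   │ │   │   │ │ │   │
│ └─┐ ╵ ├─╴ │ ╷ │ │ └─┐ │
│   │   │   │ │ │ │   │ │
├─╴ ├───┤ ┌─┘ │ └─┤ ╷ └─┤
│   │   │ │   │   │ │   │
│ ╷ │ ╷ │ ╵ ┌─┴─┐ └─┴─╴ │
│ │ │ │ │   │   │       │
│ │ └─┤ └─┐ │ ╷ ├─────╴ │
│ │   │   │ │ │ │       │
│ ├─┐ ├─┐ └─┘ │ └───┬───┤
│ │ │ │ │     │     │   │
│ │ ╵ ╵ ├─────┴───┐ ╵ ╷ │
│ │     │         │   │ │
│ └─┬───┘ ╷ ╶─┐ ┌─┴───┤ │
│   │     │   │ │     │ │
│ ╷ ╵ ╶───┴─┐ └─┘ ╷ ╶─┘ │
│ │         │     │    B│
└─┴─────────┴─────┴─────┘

Directions: down, right, right, right, right, up, right, right, right, right, right, down, down, right, down, left, down, down, right, down, right, down, left, left, left, up, left, up, up, left, down, down, left, down, left, up, up, right, up, left, up, right, up, left, left, down, down, down, left, up, up, up, left, left, down, down, down, right, down, left, down, down, down, down, down, right, down, right, up, right, right, up, right, down, right, down, right, right, up, right, down, right, right
Counts: {'down': 27, 'right': 26, 'up': 15, 'left': 15}
Most common: down (27 times)

Solution:

┌───────┬─────────────┬─┐
│A      │↱ → → → → ↓  │ │
│ ╶─────┘ ╶───────┐ ╷ ╵ │
│↳ → → → ↑        │↓│   │
├─────┬─────┬───╴ │ └─┐ │
│↓ ← ↰│↓ ← ↰│     │↳ ↓│ │
│ ┌─┐ │ ┌─╴ │ ╶───┼─╴ │ │
│↓│ │↑│↓│↱ ↑│     │↓ ↲│ │
│ │ ╵ │ │ ╶─┼───┐ │ ┌─┘ │
│↓│  ↑│↓│↑ ↰│↓ ↰│ │↓│   │
│ └─┐ ╵ ├─╴ │ ╷ │ │ └─┐ │
│↳ ↓│↑ ↲│↱ ↑│↓│↑│ │↳ ↓│ │
├─╴ ├───┤ ┌─┘ │ └─┤ ╷ └─┤
│↓ ↲│   │↑│↓ ↲│↑ ↰│ │↳ ↓│
│ ╷ │ ╷ │ ╵ ┌─┴─┐ └─┴─╴ │
│↓│ │ │ │↑ ↲│   │↑ ← ← ↲│
│ │ └─┤ └─┐ │ ╷ ├─────╴ │
│↓│   │   │ │ │ │       │
│ ├─┐ ├─┐ └─┘ │ └───┬───┤
│↓│ │ │ │     │     │   │
│ │ ╵ ╵ ├─────┴───┐ ╵ ╷ │
│↓│     │↱ ↓      │   │ │
│ └─┬───┘ ╷ ╶─┐ ┌─┴───┤ │
│↳ ↓│↱ → ↑│↳ ↓│ │↱ ↓  │ │
│ ╷ ╵ ╶───┴─┐ └─┘ ╷ ╶─┘ │
│ │↳ ↑      │↳ → ↑│↳ → B│
└─┴─────────┴─────┴─────┘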